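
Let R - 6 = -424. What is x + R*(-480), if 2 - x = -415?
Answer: 201057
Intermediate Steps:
R = -418 (R = 6 - 424 = -418)
x = 417 (x = 2 - 1*(-415) = 2 + 415 = 417)
x + R*(-480) = 417 - 418*(-480) = 417 + 200640 = 201057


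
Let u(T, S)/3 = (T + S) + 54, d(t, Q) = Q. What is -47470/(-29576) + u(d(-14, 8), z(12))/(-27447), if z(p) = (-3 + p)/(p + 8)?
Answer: 540570011/338238530 ≈ 1.5982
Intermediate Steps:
z(p) = (-3 + p)/(8 + p)
u(T, S) = 162 + 3*S + 3*T (u(T, S) = 3*((T + S) + 54) = 3*((S + T) + 54) = 3*(54 + S + T) = 162 + 3*S + 3*T)
-47470/(-29576) + u(d(-14, 8), z(12))/(-27447) = -47470/(-29576) + (162 + 3*((-3 + 12)/(8 + 12)) + 3*8)/(-27447) = -47470*(-1/29576) + (162 + 3*(9/20) + 24)*(-1/27447) = 23735/14788 + (162 + 3*((1/20)*9) + 24)*(-1/27447) = 23735/14788 + (162 + 3*(9/20) + 24)*(-1/27447) = 23735/14788 + (162 + 27/20 + 24)*(-1/27447) = 23735/14788 + (3747/20)*(-1/27447) = 23735/14788 - 1249/182980 = 540570011/338238530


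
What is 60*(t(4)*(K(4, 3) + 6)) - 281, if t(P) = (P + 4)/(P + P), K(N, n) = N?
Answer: 319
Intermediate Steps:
t(P) = (4 + P)/(2*P) (t(P) = (4 + P)/((2*P)) = (4 + P)*(1/(2*P)) = (4 + P)/(2*P))
60*(t(4)*(K(4, 3) + 6)) - 281 = 60*(((½)*(4 + 4)/4)*(4 + 6)) - 281 = 60*(((½)*(¼)*8)*10) - 281 = 60*(1*10) - 281 = 60*10 - 281 = 600 - 281 = 319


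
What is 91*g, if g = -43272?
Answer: -3937752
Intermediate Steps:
91*g = 91*(-43272) = -3937752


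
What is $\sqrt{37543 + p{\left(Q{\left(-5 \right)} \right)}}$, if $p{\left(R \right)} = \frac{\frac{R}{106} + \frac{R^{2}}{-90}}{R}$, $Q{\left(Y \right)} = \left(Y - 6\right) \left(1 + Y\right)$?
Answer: $\frac{\sqrt{94911246190}}{1590} \approx 193.76$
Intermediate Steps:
$Q{\left(Y \right)} = \left(1 + Y\right) \left(-6 + Y\right)$ ($Q{\left(Y \right)} = \left(-6 + Y\right) \left(1 + Y\right) = \left(1 + Y\right) \left(-6 + Y\right)$)
$p{\left(R \right)} = \frac{- \frac{R^{2}}{90} + \frac{R}{106}}{R}$ ($p{\left(R \right)} = \frac{R \frac{1}{106} + R^{2} \left(- \frac{1}{90}\right)}{R} = \frac{\frac{R}{106} - \frac{R^{2}}{90}}{R} = \frac{- \frac{R^{2}}{90} + \frac{R}{106}}{R}$)
$\sqrt{37543 + p{\left(Q{\left(-5 \right)} \right)}} = \sqrt{37543 + \left(\frac{1}{106} - \frac{-6 + \left(-5\right)^{2} - -25}{90}\right)} = \sqrt{37543 + \left(\frac{1}{106} - \frac{-6 + 25 + 25}{90}\right)} = \sqrt{37543 + \left(\frac{1}{106} - \frac{22}{45}\right)} = \sqrt{37543 - \frac{2287}{4770}} = \sqrt{\frac{179077823}{4770}} = \frac{\sqrt{94911246190}}{1590}$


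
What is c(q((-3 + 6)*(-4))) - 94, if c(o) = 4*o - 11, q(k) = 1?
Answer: -101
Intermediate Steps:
c(o) = -11 + 4*o
c(q((-3 + 6)*(-4))) - 94 = (-11 + 4*1) - 94 = (-11 + 4) - 94 = -7 - 94 = -101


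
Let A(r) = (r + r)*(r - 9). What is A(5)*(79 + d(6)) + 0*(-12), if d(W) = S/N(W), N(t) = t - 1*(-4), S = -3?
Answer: -3148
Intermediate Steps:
A(r) = 2*r*(-9 + r) (A(r) = (2*r)*(-9 + r) = 2*r*(-9 + r))
N(t) = 4 + t (N(t) = t + 4 = 4 + t)
d(W) = -3/(4 + W)
A(5)*(79 + d(6)) + 0*(-12) = (2*5*(-9 + 5))*(79 - 3/(4 + 6)) + 0*(-12) = (2*5*(-4))*(79 - 3/10) + 0 = -40*(79 - 3*1/10) + 0 = -40*(79 - 3/10) + 0 = -40*787/10 + 0 = -3148 + 0 = -3148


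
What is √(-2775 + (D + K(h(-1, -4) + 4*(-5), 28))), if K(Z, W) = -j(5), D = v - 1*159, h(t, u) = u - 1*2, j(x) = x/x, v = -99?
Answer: I*√3034 ≈ 55.082*I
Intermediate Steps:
j(x) = 1
h(t, u) = -2 + u (h(t, u) = u - 2 = -2 + u)
D = -258 (D = -99 - 1*159 = -99 - 159 = -258)
K(Z, W) = -1 (K(Z, W) = -1*1 = -1)
√(-2775 + (D + K(h(-1, -4) + 4*(-5), 28))) = √(-2775 + (-258 - 1)) = √(-2775 - 259) = √(-3034) = I*√3034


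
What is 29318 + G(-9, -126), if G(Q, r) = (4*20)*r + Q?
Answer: 19229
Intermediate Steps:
G(Q, r) = Q + 80*r (G(Q, r) = 80*r + Q = Q + 80*r)
29318 + G(-9, -126) = 29318 + (-9 + 80*(-126)) = 29318 + (-9 - 10080) = 29318 - 10089 = 19229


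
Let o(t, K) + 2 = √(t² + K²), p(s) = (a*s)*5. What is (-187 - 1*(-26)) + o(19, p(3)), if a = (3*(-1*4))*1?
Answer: 18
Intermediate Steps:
a = -12 (a = (3*(-4))*1 = -12*1 = -12)
p(s) = -60*s (p(s) = -12*s*5 = -60*s)
o(t, K) = -2 + √(K² + t²) (o(t, K) = -2 + √(t² + K²) = -2 + √(K² + t²))
(-187 - 1*(-26)) + o(19, p(3)) = (-187 - 1*(-26)) + (-2 + √((-60*3)² + 19²)) = (-187 + 26) + (-2 + √((-180)² + 361)) = -161 + (-2 + √(32400 + 361)) = -161 + (-2 + √32761) = -161 + (-2 + 181) = -161 + 179 = 18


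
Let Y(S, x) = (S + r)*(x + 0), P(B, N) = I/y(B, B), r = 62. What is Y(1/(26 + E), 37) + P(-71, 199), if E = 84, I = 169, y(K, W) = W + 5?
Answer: 378143/165 ≈ 2291.8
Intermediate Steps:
y(K, W) = 5 + W
P(B, N) = 169/(5 + B)
Y(S, x) = x*(62 + S) (Y(S, x) = (S + 62)*(x + 0) = (62 + S)*x = x*(62 + S))
Y(1/(26 + E), 37) + P(-71, 199) = 37*(62 + 1/(26 + 84)) + 169/(5 - 71) = 37*(62 + 1/110) + 169/(-66) = 37*(62 + 1/110) + 169*(-1/66) = 37*(6821/110) - 169/66 = 252377/110 - 169/66 = 378143/165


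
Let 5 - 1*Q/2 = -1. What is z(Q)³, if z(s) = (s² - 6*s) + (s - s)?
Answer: 373248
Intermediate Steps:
Q = 12 (Q = 10 - 2*(-1) = 10 + 2 = 12)
z(s) = s² - 6*s (z(s) = (s² - 6*s) + 0 = s² - 6*s)
z(Q)³ = (12*(-6 + 12))³ = (12*6)³ = 72³ = 373248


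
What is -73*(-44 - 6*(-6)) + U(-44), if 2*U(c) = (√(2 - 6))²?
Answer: 582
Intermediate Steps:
U(c) = -2 (U(c) = (√(2 - 6))²/2 = (√(-4))²/2 = (2*I)²/2 = (½)*(-4) = -2)
-73*(-44 - 6*(-6)) + U(-44) = -73*(-44 - 6*(-6)) - 2 = -73*(-44 + 36) - 2 = -73*(-8) - 2 = 584 - 2 = 582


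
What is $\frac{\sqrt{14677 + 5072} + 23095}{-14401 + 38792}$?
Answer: $\frac{23095}{24391} + \frac{\sqrt{19749}}{24391} \approx 0.95263$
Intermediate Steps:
$\frac{\sqrt{14677 + 5072} + 23095}{-14401 + 38792} = \frac{\sqrt{19749} + 23095}{24391} = \left(23095 + \sqrt{19749}\right) \frac{1}{24391} = \frac{23095}{24391} + \frac{\sqrt{19749}}{24391}$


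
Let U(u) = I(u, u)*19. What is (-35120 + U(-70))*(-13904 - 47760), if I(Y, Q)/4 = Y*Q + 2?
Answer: -20807406848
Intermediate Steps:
I(Y, Q) = 8 + 4*Q*Y (I(Y, Q) = 4*(Y*Q + 2) = 4*(Q*Y + 2) = 4*(2 + Q*Y) = 8 + 4*Q*Y)
U(u) = 152 + 76*u² (U(u) = (8 + 4*u*u)*19 = (8 + 4*u²)*19 = 152 + 76*u²)
(-35120 + U(-70))*(-13904 - 47760) = (-35120 + (152 + 76*(-70)²))*(-13904 - 47760) = (-35120 + (152 + 76*4900))*(-61664) = (-35120 + (152 + 372400))*(-61664) = (-35120 + 372552)*(-61664) = 337432*(-61664) = -20807406848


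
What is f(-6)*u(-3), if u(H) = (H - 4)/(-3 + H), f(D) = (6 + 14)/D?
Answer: -35/9 ≈ -3.8889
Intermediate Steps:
f(D) = 20/D
u(H) = (-4 + H)/(-3 + H)
f(-6)*u(-3) = (20/(-6))*((-4 - 3)/(-3 - 3)) = (20*(-1/6))*(-7/(-6)) = -(-5)*(-7)/9 = -10/3*7/6 = -35/9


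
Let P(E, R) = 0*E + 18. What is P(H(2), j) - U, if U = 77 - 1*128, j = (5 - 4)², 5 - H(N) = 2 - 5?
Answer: 69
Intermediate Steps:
H(N) = 8 (H(N) = 5 - (2 - 5) = 5 - 1*(-3) = 5 + 3 = 8)
j = 1 (j = 1² = 1)
P(E, R) = 18 (P(E, R) = 0 + 18 = 18)
U = -51 (U = 77 - 128 = -51)
P(H(2), j) - U = 18 - 1*(-51) = 18 + 51 = 69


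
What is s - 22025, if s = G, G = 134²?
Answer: -4069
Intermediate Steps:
G = 17956
s = 17956
s - 22025 = 17956 - 22025 = -4069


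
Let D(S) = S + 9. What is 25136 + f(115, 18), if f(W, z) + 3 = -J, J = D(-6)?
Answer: 25130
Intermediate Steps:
D(S) = 9 + S
J = 3 (J = 9 - 6 = 3)
f(W, z) = -6 (f(W, z) = -3 - 1*3 = -3 - 3 = -6)
25136 + f(115, 18) = 25136 - 6 = 25130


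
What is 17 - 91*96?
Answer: -8719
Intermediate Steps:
17 - 91*96 = 17 - 8736 = -8719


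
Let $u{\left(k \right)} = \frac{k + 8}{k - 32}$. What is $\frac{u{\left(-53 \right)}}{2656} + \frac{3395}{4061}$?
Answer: $\frac{153327589}{183362272} \approx 0.8362$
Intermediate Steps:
$u{\left(k \right)} = \frac{8 + k}{-32 + k}$
$\frac{u{\left(-53 \right)}}{2656} + \frac{3395}{4061} = \frac{\frac{1}{-32 - 53} \left(8 - 53\right)}{2656} + \frac{3395}{4061} = \frac{1}{-85} \left(-45\right) \frac{1}{2656} + 3395 \cdot \frac{1}{4061} = \left(- \frac{1}{85}\right) \left(-45\right) \frac{1}{2656} + \frac{3395}{4061} = \frac{9}{17} \cdot \frac{1}{2656} + \frac{3395}{4061} = \frac{9}{45152} + \frac{3395}{4061} = \frac{153327589}{183362272}$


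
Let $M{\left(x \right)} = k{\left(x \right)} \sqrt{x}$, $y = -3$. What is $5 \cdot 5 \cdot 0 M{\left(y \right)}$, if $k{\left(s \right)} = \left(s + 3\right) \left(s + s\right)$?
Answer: $0$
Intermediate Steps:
$k{\left(s \right)} = 2 s \left(3 + s\right)$ ($k{\left(s \right)} = \left(3 + s\right) 2 s = 2 s \left(3 + s\right)$)
$M{\left(x \right)} = 2 x^{\frac{3}{2}} \left(3 + x\right)$ ($M{\left(x \right)} = 2 x \left(3 + x\right) \sqrt{x} = 2 x^{\frac{3}{2}} \left(3 + x\right)$)
$5 \cdot 5 \cdot 0 M{\left(y \right)} = 5 \cdot 5 \cdot 0 \cdot 2 \left(-3\right)^{\frac{3}{2}} \left(3 - 3\right) = 25 \cdot 0 \cdot 2 \left(- 3 i \sqrt{3}\right) 0 = 0 \cdot 0 = 0$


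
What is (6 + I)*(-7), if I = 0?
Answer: -42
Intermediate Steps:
(6 + I)*(-7) = (6 + 0)*(-7) = 6*(-7) = -42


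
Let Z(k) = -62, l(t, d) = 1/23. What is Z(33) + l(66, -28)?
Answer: -1425/23 ≈ -61.957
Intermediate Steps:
l(t, d) = 1/23
Z(33) + l(66, -28) = -62 + 1/23 = -1425/23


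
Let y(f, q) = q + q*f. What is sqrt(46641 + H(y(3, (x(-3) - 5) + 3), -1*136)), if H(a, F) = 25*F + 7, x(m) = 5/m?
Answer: 4*sqrt(2703) ≈ 207.96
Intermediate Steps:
y(f, q) = q + f*q
H(a, F) = 7 + 25*F
sqrt(46641 + H(y(3, (x(-3) - 5) + 3), -1*136)) = sqrt(46641 + (7 + 25*(-1*136))) = sqrt(46641 + (7 + 25*(-136))) = sqrt(46641 + (7 - 3400)) = sqrt(46641 - 3393) = sqrt(43248) = 4*sqrt(2703)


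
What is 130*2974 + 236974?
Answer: 623594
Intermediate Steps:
130*2974 + 236974 = 386620 + 236974 = 623594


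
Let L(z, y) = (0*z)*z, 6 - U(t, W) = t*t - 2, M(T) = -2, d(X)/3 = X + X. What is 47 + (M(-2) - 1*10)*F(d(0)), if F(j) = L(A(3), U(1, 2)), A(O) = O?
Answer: 47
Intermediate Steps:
d(X) = 6*X (d(X) = 3*(X + X) = 3*(2*X) = 6*X)
U(t, W) = 8 - t² (U(t, W) = 6 - (t*t - 2) = 6 - (t² - 2) = 6 - (-2 + t²) = 6 + (2 - t²) = 8 - t²)
L(z, y) = 0 (L(z, y) = 0*z = 0)
F(j) = 0
47 + (M(-2) - 1*10)*F(d(0)) = 47 + (-2 - 1*10)*0 = 47 + (-2 - 10)*0 = 47 - 12*0 = 47 + 0 = 47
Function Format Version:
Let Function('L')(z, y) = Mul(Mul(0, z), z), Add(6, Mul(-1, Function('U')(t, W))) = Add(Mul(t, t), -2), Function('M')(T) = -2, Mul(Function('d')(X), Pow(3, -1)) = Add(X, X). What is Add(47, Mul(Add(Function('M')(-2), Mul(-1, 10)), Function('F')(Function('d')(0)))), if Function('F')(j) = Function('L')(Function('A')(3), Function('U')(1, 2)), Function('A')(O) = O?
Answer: 47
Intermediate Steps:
Function('d')(X) = Mul(6, X) (Function('d')(X) = Mul(3, Add(X, X)) = Mul(3, Mul(2, X)) = Mul(6, X))
Function('U')(t, W) = Add(8, Mul(-1, Pow(t, 2))) (Function('U')(t, W) = Add(6, Mul(-1, Add(Mul(t, t), -2))) = Add(6, Mul(-1, Add(Pow(t, 2), -2))) = Add(6, Mul(-1, Add(-2, Pow(t, 2)))) = Add(6, Add(2, Mul(-1, Pow(t, 2)))) = Add(8, Mul(-1, Pow(t, 2))))
Function('L')(z, y) = 0 (Function('L')(z, y) = Mul(0, z) = 0)
Function('F')(j) = 0
Add(47, Mul(Add(Function('M')(-2), Mul(-1, 10)), Function('F')(Function('d')(0)))) = Add(47, Mul(Add(-2, Mul(-1, 10)), 0)) = Add(47, Mul(Add(-2, -10), 0)) = Add(47, Mul(-12, 0)) = Add(47, 0) = 47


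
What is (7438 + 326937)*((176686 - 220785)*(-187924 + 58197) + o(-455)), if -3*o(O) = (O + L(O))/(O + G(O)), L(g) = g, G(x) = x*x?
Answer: 1302686845342806250/681 ≈ 1.9129e+15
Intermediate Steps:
G(x) = x**2
o(O) = -2*O/(3*(O + O**2)) (o(O) = -(O + O)/(3*(O + O**2)) = -2*O/(3*(O + O**2)))
(7438 + 326937)*((176686 - 220785)*(-187924 + 58197) + o(-455)) = (7438 + 326937)*((176686 - 220785)*(-187924 + 58197) - 2/(3 + 3*(-455))) = 334375*(-44099*(-129727) - 2/(3 - 1365)) = 334375*(5720830973 - 2/(-1362)) = 334375*(5720830973 - 2*(-1/1362)) = 334375*(5720830973 + 1/681) = 334375*(3895885892614/681) = 1302686845342806250/681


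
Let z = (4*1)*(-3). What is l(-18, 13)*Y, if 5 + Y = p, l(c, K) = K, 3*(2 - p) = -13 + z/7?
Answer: 520/21 ≈ 24.762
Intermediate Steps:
z = -12 (z = 4*(-3) = -12)
p = 145/21 (p = 2 - (-13 - 12/7)/3 = 2 - ⅓*(-103/7) = 2 + 103/21 = 145/21 ≈ 6.9048)
Y = 40/21 (Y = -5 + 145/21 = 40/21 ≈ 1.9048)
l(-18, 13)*Y = 13*(40/21) = 520/21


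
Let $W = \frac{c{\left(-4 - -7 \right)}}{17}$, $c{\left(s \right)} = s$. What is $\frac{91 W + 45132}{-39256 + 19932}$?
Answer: $- \frac{767517}{328508} \approx -2.3364$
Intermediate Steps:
$W = \frac{3}{17}$ ($W = \frac{-4 - -7}{17} = \left(-4 + 7\right) \frac{1}{17} = 3 \cdot \frac{1}{17} = \frac{3}{17} \approx 0.17647$)
$\frac{91 W + 45132}{-39256 + 19932} = \frac{91 \cdot \frac{3}{17} + 45132}{-39256 + 19932} = \frac{\frac{273}{17} + 45132}{-19324} = \frac{767517}{17} \left(- \frac{1}{19324}\right) = - \frac{767517}{328508}$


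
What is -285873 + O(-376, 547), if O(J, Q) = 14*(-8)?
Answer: -285985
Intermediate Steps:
O(J, Q) = -112
-285873 + O(-376, 547) = -285873 - 112 = -285985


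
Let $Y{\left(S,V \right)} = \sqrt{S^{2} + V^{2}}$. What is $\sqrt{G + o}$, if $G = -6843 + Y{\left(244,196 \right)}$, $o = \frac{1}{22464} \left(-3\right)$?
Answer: $\frac{\sqrt{-666125005 + 389376 \sqrt{6122}}}{312} \approx 80.809 i$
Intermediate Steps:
$o = - \frac{1}{7488}$ ($o = \frac{1}{22464} \left(-3\right) = - \frac{1}{7488} \approx -0.00013355$)
$G = -6843 + 4 \sqrt{6122}$ ($G = -6843 + \sqrt{244^{2} + 196^{2}} = -6843 + \sqrt{59536 + 38416} = -6843 + \sqrt{97952} = -6843 + 4 \sqrt{6122} \approx -6530.0$)
$\sqrt{G + o} = \sqrt{\left(-6843 + 4 \sqrt{6122}\right) - \frac{1}{7488}} = \sqrt{- \frac{51240385}{7488} + 4 \sqrt{6122}}$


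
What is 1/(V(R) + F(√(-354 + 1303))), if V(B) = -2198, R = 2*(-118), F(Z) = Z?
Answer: -2198/4830255 - √949/4830255 ≈ -0.00046143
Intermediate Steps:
R = -236
1/(V(R) + F(√(-354 + 1303))) = 1/(-2198 + √(-354 + 1303)) = 1/(-2198 + √949)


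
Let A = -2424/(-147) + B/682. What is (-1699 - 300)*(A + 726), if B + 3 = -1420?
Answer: -49460851203/33418 ≈ -1.4801e+6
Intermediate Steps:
B = -1423 (B = -3 - 1420 = -1423)
A = 481329/33418 (A = -2424/(-147) - 1423/682 = -2424*(-1/147) - 1423*1/682 = 808/49 - 1423/682 = 481329/33418 ≈ 14.403)
(-1699 - 300)*(A + 726) = (-1699 - 300)*(481329/33418 + 726) = -1999*24742797/33418 = -49460851203/33418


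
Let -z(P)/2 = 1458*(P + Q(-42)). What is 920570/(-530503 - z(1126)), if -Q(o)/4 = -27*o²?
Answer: 184114/111657181 ≈ 0.0016489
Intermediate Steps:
Q(o) = 108*o² (Q(o) = -(-108)*o² = 108*o²)
z(P) = -555532992 - 2916*P (z(P) = -2916*(P + 108*(-42)²) = -2916*(P + 108*1764) = -2916*(P + 190512) = -2916*(190512 + P) = -2*(277766496 + 1458*P) = -555532992 - 2916*P)
920570/(-530503 - z(1126)) = 920570/(-530503 - (-555532992 - 2916*1126)) = 920570/(-530503 - (-555532992 - 3283416)) = 920570/(-530503 - 1*(-558816408)) = 920570/(-530503 + 558816408) = 920570/558285905 = 920570*(1/558285905) = 184114/111657181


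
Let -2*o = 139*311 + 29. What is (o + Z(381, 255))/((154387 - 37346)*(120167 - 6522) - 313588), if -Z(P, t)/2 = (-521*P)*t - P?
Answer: 101214643/13300810857 ≈ 0.0076097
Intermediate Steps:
Z(P, t) = 2*P + 1042*P*t (Z(P, t) = -2*((-521*P)*t - P) = -2*(-521*P*t - P) = -2*(-P - 521*P*t) = 2*P + 1042*P*t)
o = -21629 (o = -(139*311 + 29)/2 = -(43229 + 29)/2 = -½*43258 = -21629)
(o + Z(381, 255))/((154387 - 37346)*(120167 - 6522) - 313588) = (-21629 + 2*381*(1 + 521*255))/((154387 - 37346)*(120167 - 6522) - 313588) = (-21629 + 2*381*(1 + 132855))/(117041*113645 - 313588) = (-21629 + 2*381*132856)/(13301124445 - 313588) = (-21629 + 101236272)/13300810857 = 101214643*(1/13300810857) = 101214643/13300810857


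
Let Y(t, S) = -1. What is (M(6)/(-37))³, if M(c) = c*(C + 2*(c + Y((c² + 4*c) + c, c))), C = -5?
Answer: -27000/50653 ≈ -0.53304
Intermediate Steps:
M(c) = c*(-7 + 2*c) (M(c) = c*(-5 + 2*(c - 1)) = c*(-5 + 2*(-1 + c)) = c*(-5 + (-2 + 2*c)) = c*(-7 + 2*c))
(M(6)/(-37))³ = ((6*(-7 + 2*6))/(-37))³ = ((6*(-7 + 12))*(-1/37))³ = ((6*5)*(-1/37))³ = (30*(-1/37))³ = (-30/37)³ = -27000/50653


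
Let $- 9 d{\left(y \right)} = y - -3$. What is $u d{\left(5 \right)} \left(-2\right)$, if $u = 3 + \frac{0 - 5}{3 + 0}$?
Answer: $\frac{64}{27} \approx 2.3704$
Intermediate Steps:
$d{\left(y \right)} = - \frac{1}{3} - \frac{y}{9}$ ($d{\left(y \right)} = - \frac{y - -3}{9} = - \frac{y + 3}{9} = - \frac{3 + y}{9} = - \frac{1}{3} - \frac{y}{9}$)
$u = \frac{4}{3}$ ($u = 3 - \frac{5}{3} = \frac{4}{3} \approx 1.3333$)
$u d{\left(5 \right)} \left(-2\right) = \frac{4 \left(- \frac{1}{3} - \frac{5}{9}\right)}{3} \left(-2\right) = \frac{4}{3} \left(- \frac{8}{9}\right) \left(-2\right) = \left(- \frac{32}{27}\right) \left(-2\right) = \frac{64}{27}$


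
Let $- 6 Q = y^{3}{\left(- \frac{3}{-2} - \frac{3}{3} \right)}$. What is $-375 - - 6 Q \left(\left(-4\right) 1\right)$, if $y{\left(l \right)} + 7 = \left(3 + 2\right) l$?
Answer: $- \frac{1479}{2} \approx -739.5$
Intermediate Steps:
$y{\left(l \right)} = -7 + 5 l$ ($y{\left(l \right)} = -7 + \left(3 + 2\right) l = -7 + 5 l$)
$Q = \frac{243}{16}$ ($Q = - \frac{\left(-7 + 5 \left(- \frac{3}{-2} - \frac{3}{3}\right)\right)^{3}}{6} = - \frac{\left(-7 + 5 \left(\left(-3\right) \left(- \frac{1}{2}\right) - 1\right)\right)^{3}}{6} = - \frac{\left(-7 + 5 \left(\frac{3}{2} - 1\right)\right)^{3}}{6} = - \frac{\left(-7 + 5 \cdot \frac{1}{2}\right)^{3}}{6} = - \frac{\left(-7 + \frac{5}{2}\right)^{3}}{6} = - \frac{\left(- \frac{9}{2}\right)^{3}}{6} = \left(- \frac{1}{6}\right) \left(- \frac{729}{8}\right) = \frac{243}{16} \approx 15.188$)
$-375 - - 6 Q \left(\left(-4\right) 1\right) = -375 - \left(-6\right) \frac{243}{16} \left(\left(-4\right) 1\right) = -375 - \left(- \frac{729}{8}\right) \left(-4\right) = -375 - \frac{729}{2} = - \frac{1479}{2}$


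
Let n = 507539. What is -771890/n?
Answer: -771890/507539 ≈ -1.5208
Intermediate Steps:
-771890/n = -771890/507539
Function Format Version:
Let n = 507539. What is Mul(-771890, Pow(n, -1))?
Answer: Rational(-771890, 507539) ≈ -1.5208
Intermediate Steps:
Mul(-771890, Pow(n, -1)) = Mul(-771890, Pow(507539, -1)) = Mul(-771890, Rational(1, 507539)) = Rational(-771890, 507539)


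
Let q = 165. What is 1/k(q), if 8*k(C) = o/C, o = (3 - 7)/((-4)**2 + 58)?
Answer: -24420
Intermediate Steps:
o = -2/37 (o = -4/(16 + 58) = -4/74 = -4*1/74 = -2/37 ≈ -0.054054)
k(C) = -1/(148*C) (k(C) = (-2/(37*C))/8 = -1/(148*C))
1/k(q) = 1/(-1/148/165) = 1/(-1/148*1/165) = 1/(-1/24420) = -24420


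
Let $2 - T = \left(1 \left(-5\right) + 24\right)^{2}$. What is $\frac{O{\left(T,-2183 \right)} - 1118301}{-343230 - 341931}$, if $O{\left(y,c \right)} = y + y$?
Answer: $\frac{1119019}{685161} \approx 1.6332$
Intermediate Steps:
$T = -359$ ($T = 2 - \left(1 \left(-5\right) + 24\right)^{2} = 2 - \left(-5 + 24\right)^{2} = 2 - 19^{2} = 2 - 361 = -359$)
$O{\left(y,c \right)} = 2 y$
$\frac{O{\left(T,-2183 \right)} - 1118301}{-343230 - 341931} = \frac{2 \left(-359\right) - 1118301}{-343230 - 341931} = \frac{-718 - 1118301}{-685161} = \left(-1119019\right) \left(- \frac{1}{685161}\right) = \frac{1119019}{685161}$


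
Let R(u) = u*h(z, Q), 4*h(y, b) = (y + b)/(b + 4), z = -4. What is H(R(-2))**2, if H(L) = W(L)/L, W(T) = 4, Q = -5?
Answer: 64/81 ≈ 0.79012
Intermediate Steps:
h(y, b) = (b + y)/(4*(4 + b)) (h(y, b) = ((y + b)/(b + 4))/4 = ((b + y)/(4 + b))/4 = (b + y)/(4*(4 + b)))
R(u) = 9*u/4 (R(u) = u*((-5 - 4)/(4*(4 - 5))) = u*((1/4)*(-9)/(-1)) = u*((1/4)*(-1)*(-9)) = u*(9/4) = 9*u/4)
H(L) = 4/L
H(R(-2))**2 = (4/(((9/4)*(-2))))**2 = (4/(-9/2))**2 = (4*(-2/9))**2 = (-8/9)**2 = 64/81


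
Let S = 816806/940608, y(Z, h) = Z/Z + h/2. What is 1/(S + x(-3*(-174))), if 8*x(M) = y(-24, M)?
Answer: 470304/15810859 ≈ 0.029746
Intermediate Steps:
y(Z, h) = 1 + h/2 (y(Z, h) = 1 + h*(1/2) = 1 + h/2)
S = 408403/470304 (S = 816806*(1/940608) = 408403/470304 ≈ 0.86838)
x(M) = 1/8 + M/16 (x(M) = (1 + M/2)/8 = 1/8 + M/16)
1/(S + x(-3*(-174))) = 1/(408403/470304 + (1/8 + (-3*(-174))/16)) = 1/(408403/470304 + (1/8 + (1/16)*522)) = 1/(408403/470304 + (1/8 + 261/8)) = 1/(408403/470304 + 131/4) = 1/(15810859/470304) = 470304/15810859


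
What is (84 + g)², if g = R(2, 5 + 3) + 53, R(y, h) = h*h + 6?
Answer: 42849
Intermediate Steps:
R(y, h) = 6 + h² (R(y, h) = h² + 6 = 6 + h²)
g = 123 (g = (6 + (5 + 3)²) + 53 = (6 + 8²) + 53 = (6 + 64) + 53 = 70 + 53 = 123)
(84 + g)² = (84 + 123)² = 207² = 42849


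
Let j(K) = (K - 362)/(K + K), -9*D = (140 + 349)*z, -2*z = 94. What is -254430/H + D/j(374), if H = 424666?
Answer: 27653508836/173727 ≈ 1.5918e+5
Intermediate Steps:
z = -47 (z = -½*94 = -47)
D = 7661/3 (D = -(140 + 349)*(-47)/9 = -163*(-47)/3 = -⅑*(-22983) = 7661/3 ≈ 2553.7)
j(K) = (-362 + K)/(2*K) (j(K) = (-362 + K)/((2*K)) = (-362 + K)*(1/(2*K)) = (-362 + K)/(2*K))
-254430/H + D/j(374) = -254430/424666 + 7661/(3*(((½)*(-362 + 374)/374))) = -254430*1/424666 + 7661/(3*(((½)*(1/374)*12))) = -11565/19303 + 7661/(3*(3/187)) = -11565/19303 + (7661/3)*(187/3) = -11565/19303 + 1432607/9 = 27653508836/173727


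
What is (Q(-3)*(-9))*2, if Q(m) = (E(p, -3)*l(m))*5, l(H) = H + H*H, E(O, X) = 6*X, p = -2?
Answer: 9720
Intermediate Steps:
l(H) = H + H²
Q(m) = -90*m*(1 + m) (Q(m) = ((6*(-3))*(m*(1 + m)))*5 = -18*m*(1 + m)*5 = -90*m*(1 + m))
(Q(-3)*(-9))*2 = (-90*(-3)*(1 - 3)*(-9))*2 = (-90*(-3)*(-2)*(-9))*2 = -540*(-9)*2 = 4860*2 = 9720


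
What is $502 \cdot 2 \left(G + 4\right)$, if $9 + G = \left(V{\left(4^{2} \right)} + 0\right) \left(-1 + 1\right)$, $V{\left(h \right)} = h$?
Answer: $-5020$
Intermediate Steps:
$G = -9$ ($G = -9 + \left(4^{2} + 0\right) \left(-1 + 1\right) = -9 + \left(16 + 0\right) 0 = -9 + 16 \cdot 0 = -9 + 0 = -9$)
$502 \cdot 2 \left(G + 4\right) = 502 \cdot 2 \left(-9 + 4\right) = 502 \cdot 2 \left(-5\right) = 502 \left(-10\right) = -5020$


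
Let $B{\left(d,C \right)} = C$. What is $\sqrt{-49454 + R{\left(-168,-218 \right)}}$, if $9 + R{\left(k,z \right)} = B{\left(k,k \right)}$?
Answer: $i \sqrt{49631} \approx 222.78 i$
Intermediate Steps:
$R{\left(k,z \right)} = -9 + k$
$\sqrt{-49454 + R{\left(-168,-218 \right)}} = \sqrt{-49454 - 177} = \sqrt{-49631} = i \sqrt{49631}$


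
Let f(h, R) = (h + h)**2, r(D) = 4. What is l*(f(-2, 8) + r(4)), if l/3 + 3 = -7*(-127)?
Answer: 53160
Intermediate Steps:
l = 2658 (l = -9 + 3*(-7*(-127)) = -9 + 3*889 = -9 + 2667 = 2658)
f(h, R) = 4*h**2 (f(h, R) = (2*h)**2 = 4*h**2)
l*(f(-2, 8) + r(4)) = 2658*(4*(-2)**2 + 4) = 2658*(4*4 + 4) = 2658*(16 + 4) = 2658*20 = 53160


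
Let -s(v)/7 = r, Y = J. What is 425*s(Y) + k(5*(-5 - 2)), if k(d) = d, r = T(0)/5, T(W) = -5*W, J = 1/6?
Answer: -35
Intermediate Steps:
J = ⅙ ≈ 0.16667
Y = ⅙ ≈ 0.16667
r = 0 (r = -5*0/5 = 0*(⅕) = 0)
s(v) = 0 (s(v) = -7*0 = 0)
425*s(Y) + k(5*(-5 - 2)) = 425*0 + 5*(-5 - 2) = 0 + 5*(-7) = 0 - 35 = -35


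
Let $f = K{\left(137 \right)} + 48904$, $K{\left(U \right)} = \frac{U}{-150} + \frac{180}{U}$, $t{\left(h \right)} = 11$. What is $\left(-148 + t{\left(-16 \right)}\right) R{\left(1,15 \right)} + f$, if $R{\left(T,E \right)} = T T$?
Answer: $\frac{1002170081}{20550} \approx 48767.0$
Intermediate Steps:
$R{\left(T,E \right)} = T^{2}$
$K{\left(U \right)} = \frac{180}{U} - \frac{U}{150}$ ($K{\left(U \right)} = U \left(- \frac{1}{150}\right) + \frac{180}{U} = - \frac{U}{150} + \frac{180}{U} = \frac{180}{U} - \frac{U}{150}$)
$f = \frac{1004985431}{20550}$ ($f = \left(\frac{180}{137} - \frac{137}{150}\right) + 48904 = \frac{8231}{20550} + 48904 = \frac{1004985431}{20550} \approx 48904.0$)
$\left(-148 + t{\left(-16 \right)}\right) R{\left(1,15 \right)} + f = \left(-148 + 11\right) 1^{2} + \frac{1004985431}{20550} = \left(-137\right) 1 + \frac{1004985431}{20550} = -137 + \frac{1004985431}{20550} = \frac{1002170081}{20550}$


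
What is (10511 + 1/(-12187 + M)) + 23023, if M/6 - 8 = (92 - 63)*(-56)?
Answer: 733824521/21883 ≈ 33534.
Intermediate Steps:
M = -9696 (M = 48 + 6*((92 - 63)*(-56)) = 48 + 6*(29*(-56)) = 48 + 6*(-1624) = 48 - 9744 = -9696)
(10511 + 1/(-12187 + M)) + 23023 = (10511 + 1/(-12187 - 9696)) + 23023 = (10511 + 1/(-21883)) + 23023 = (10511 - 1/21883) + 23023 = 230012212/21883 + 23023 = 733824521/21883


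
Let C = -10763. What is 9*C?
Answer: -96867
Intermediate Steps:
9*C = 9*(-10763) = -96867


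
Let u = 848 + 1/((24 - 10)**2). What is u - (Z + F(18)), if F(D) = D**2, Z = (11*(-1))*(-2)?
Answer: 98393/196 ≈ 502.00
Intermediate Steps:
Z = 22 (Z = -11*(-2) = 22)
u = 166209/196 (u = 848 + 1/(14**2) = 848 + 1/196 = 166209/196 ≈ 848.00)
u - (Z + F(18)) = 166209/196 - (22 + 18**2) = 166209/196 - (22 + 324) = 166209/196 - 1*346 = 166209/196 - 346 = 98393/196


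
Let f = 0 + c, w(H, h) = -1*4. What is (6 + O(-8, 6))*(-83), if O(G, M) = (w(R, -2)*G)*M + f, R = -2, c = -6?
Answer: -15936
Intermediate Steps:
w(H, h) = -4
f = -6 (f = 0 - 6 = -6)
O(G, M) = -6 - 4*G*M (O(G, M) = (-4*G)*M - 6 = -4*G*M - 6 = -6 - 4*G*M)
(6 + O(-8, 6))*(-83) = (6 + (-6 - 4*(-8)*6))*(-83) = (6 + (-6 + 192))*(-83) = (6 + 186)*(-83) = 192*(-83) = -15936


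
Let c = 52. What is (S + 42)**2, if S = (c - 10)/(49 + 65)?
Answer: 648025/361 ≈ 1795.1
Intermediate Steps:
S = 7/19 (S = (52 - 10)/(49 + 65) = 42/114 = 42*(1/114) = 7/19 ≈ 0.36842)
(S + 42)**2 = (7/19 + 42)**2 = (805/19)**2 = 648025/361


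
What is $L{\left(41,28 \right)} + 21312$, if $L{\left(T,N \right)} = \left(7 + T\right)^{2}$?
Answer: $23616$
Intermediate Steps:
$L{\left(41,28 \right)} + 21312 = \left(7 + 41\right)^{2} + 21312 = 48^{2} + 21312 = 2304 + 21312 = 23616$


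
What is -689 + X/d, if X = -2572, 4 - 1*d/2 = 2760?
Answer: -948799/1378 ≈ -688.53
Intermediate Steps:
d = -5512 (d = 8 - 2*2760 = 8 - 5520 = -5512)
-689 + X/d = -689 - 2572/(-5512) = -689 - 2572*(-1/5512) = -689 + 643/1378 = -948799/1378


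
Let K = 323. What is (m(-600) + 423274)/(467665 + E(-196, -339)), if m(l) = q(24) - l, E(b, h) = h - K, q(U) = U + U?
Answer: 423922/467003 ≈ 0.90775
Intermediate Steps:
q(U) = 2*U
E(b, h) = -323 + h (E(b, h) = h - 1*323 = h - 323 = -323 + h)
m(l) = 48 - l (m(l) = 2*24 - l = 48 - l)
(m(-600) + 423274)/(467665 + E(-196, -339)) = ((48 - 1*(-600)) + 423274)/(467665 + (-323 - 339)) = ((48 + 600) + 423274)/(467665 - 662) = (648 + 423274)/467003 = 423922*(1/467003) = 423922/467003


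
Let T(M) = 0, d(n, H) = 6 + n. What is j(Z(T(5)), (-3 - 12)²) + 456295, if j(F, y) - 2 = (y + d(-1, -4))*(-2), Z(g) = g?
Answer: 455837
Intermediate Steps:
j(F, y) = -8 - 2*y (j(F, y) = 2 + (y + (6 - 1))*(-2) = 2 + (y + 5)*(-2) = 2 + (5 + y)*(-2) = 2 + (-10 - 2*y) = -8 - 2*y)
j(Z(T(5)), (-3 - 12)²) + 456295 = (-8 - 2*(-3 - 12)²) + 456295 = (-8 - 2*(-15)²) + 456295 = (-8 - 2*225) + 456295 = (-8 - 450) + 456295 = -458 + 456295 = 455837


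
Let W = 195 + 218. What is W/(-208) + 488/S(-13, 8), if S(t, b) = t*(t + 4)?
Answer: 4091/1872 ≈ 2.1854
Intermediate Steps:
W = 413
S(t, b) = t*(4 + t)
W/(-208) + 488/S(-13, 8) = 413/(-208) + 488/((-13*(4 - 13))) = 413*(-1/208) + 488/((-13*(-9))) = -413/208 + 488/117 = 4091/1872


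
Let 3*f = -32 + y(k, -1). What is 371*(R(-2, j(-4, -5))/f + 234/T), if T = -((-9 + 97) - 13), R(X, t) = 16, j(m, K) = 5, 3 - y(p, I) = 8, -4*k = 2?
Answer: -1515906/925 ≈ -1638.8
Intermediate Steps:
k = -1/2 (k = -1/4*2 = -1/2 ≈ -0.50000)
y(p, I) = -5 (y(p, I) = 3 - 1*8 = 3 - 8 = -5)
f = -37/3 (f = (-32 - 5)/3 = (1/3)*(-37) = -37/3 ≈ -12.333)
T = -75 (T = -(88 - 13) = -1*75 = -75)
371*(R(-2, j(-4, -5))/f + 234/T) = 371*(16/(-37/3) + 234/(-75)) = 371*(16*(-3/37) + 234*(-1/75)) = 371*(-48/37 - 78/25) = 371*(-4086/925) = -1515906/925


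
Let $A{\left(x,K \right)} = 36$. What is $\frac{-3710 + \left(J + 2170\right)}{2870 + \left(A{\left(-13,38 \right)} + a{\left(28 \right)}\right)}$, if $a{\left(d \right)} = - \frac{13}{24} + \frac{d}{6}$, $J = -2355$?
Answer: $- \frac{31160}{23281} \approx -1.3384$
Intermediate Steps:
$a{\left(d \right)} = - \frac{13}{24} + \frac{d}{6}$ ($a{\left(d \right)} = \left(-13\right) \frac{1}{24} + d \frac{1}{6} = - \frac{13}{24} + \frac{d}{6}$)
$\frac{-3710 + \left(J + 2170\right)}{2870 + \left(A{\left(-13,38 \right)} + a{\left(28 \right)}\right)} = \frac{-3710 + \left(-2355 + 2170\right)}{2870 + \left(36 + \left(- \frac{13}{24} + \frac{1}{6} \cdot 28\right)\right)} = \frac{-3710 - 185}{2870 + \left(36 + \left(- \frac{13}{24} + \frac{14}{3}\right)\right)} = - \frac{3895}{2870 + \left(36 + \frac{33}{8}\right)} = - \frac{3895}{2870 + \frac{321}{8}} = - \frac{3895}{\frac{23281}{8}} = \left(-3895\right) \frac{8}{23281} = - \frac{31160}{23281}$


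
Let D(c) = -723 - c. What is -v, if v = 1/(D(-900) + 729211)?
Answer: -1/729388 ≈ -1.3710e-6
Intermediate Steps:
v = 1/729388 (v = 1/((-723 - 1*(-900)) + 729211) = 1/((-723 + 900) + 729211) = 1/(177 + 729211) = 1/729388 ≈ 1.3710e-6)
-v = -1*1/729388 = -1/729388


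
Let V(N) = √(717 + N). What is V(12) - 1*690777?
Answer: -690750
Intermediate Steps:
V(12) - 1*690777 = √(717 + 12) - 1*690777 = √729 - 690777 = 27 - 690777 = -690750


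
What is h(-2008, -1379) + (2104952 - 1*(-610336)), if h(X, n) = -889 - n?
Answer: 2715778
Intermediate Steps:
h(-2008, -1379) + (2104952 - 1*(-610336)) = (-889 - 1*(-1379)) + (2104952 - 1*(-610336)) = (-889 + 1379) + (2104952 + 610336) = 490 + 2715288 = 2715778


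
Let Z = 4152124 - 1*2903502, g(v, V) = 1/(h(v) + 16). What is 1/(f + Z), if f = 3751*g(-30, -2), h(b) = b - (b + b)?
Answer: 46/57440363 ≈ 8.0083e-7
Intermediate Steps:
h(b) = -b (h(b) = b - 2*b = -b)
g(v, V) = 1/(16 - v) (g(v, V) = 1/(-v + 16) = 1/(16 - v))
Z = 1248622 (Z = 4152124 - 2903502 = 1248622)
f = 3751/46 (f = 3751*(-1/(-16 - 30)) = 3751*(-1/(-46)) = 3751*(-1*(-1/46)) = 3751*(1/46) = 3751/46 ≈ 81.543)
1/(f + Z) = 1/(3751/46 + 1248622) = 1/(57440363/46) = 46/57440363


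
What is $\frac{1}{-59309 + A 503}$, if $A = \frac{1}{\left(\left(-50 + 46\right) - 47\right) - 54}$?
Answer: $- \frac{105}{6227948} \approx -1.6859 \cdot 10^{-5}$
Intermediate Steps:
$A = - \frac{1}{105}$ ($A = \frac{1}{\left(-4 - 47\right) - 54} = \frac{1}{-51 - 54} = \frac{1}{-105} = - \frac{1}{105} \approx -0.0095238$)
$\frac{1}{-59309 + A 503} = \frac{1}{-59309 - \frac{503}{105}} = \frac{1}{- \frac{6227948}{105}} = - \frac{105}{6227948}$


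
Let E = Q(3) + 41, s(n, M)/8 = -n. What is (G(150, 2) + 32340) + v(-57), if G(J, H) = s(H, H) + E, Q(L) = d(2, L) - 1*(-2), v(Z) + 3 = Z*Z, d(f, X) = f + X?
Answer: 35618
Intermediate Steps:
d(f, X) = X + f
s(n, M) = -8*n (s(n, M) = 8*(-n) = -8*n)
v(Z) = -3 + Z² (v(Z) = -3 + Z*Z = -3 + Z²)
Q(L) = 4 + L (Q(L) = (L + 2) - 1*(-2) = (2 + L) + 2 = 4 + L)
E = 48 (E = (4 + 3) + 41 = 7 + 41 = 48)
G(J, H) = 48 - 8*H (G(J, H) = -8*H + 48 = 48 - 8*H)
(G(150, 2) + 32340) + v(-57) = ((48 - 8*2) + 32340) + (-3 + (-57)²) = ((48 - 16) + 32340) + (-3 + 3249) = (32 + 32340) + 3246 = 32372 + 3246 = 35618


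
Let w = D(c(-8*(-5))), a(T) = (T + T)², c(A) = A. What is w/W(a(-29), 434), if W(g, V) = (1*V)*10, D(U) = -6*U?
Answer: -12/217 ≈ -0.055300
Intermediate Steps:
a(T) = 4*T² (a(T) = (2*T)² = 4*T²)
W(g, V) = 10*V (W(g, V) = V*10 = 10*V)
w = -240 (w = -(-48)*(-5) = -6*40 = -240)
w/W(a(-29), 434) = -240/(10*434) = -240/4340 = -240*1/4340 = -12/217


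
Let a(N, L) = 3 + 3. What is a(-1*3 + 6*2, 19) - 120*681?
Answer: -81714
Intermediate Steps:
a(N, L) = 6
a(-1*3 + 6*2, 19) - 120*681 = 6 - 120*681 = 6 - 81720 = -81714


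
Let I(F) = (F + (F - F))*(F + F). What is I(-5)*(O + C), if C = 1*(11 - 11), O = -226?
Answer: -11300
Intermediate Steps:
I(F) = 2*F**2 (I(F) = (F + 0)*(2*F) = F*(2*F) = 2*F**2)
C = 0 (C = 1*0 = 0)
I(-5)*(O + C) = (2*(-5)**2)*(-226 + 0) = (2*25)*(-226) = 50*(-226) = -11300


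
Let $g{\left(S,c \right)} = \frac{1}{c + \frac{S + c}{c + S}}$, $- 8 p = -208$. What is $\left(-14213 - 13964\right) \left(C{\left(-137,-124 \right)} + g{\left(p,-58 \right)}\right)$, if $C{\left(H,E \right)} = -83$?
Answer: $\frac{7017556}{3} \approx 2.3392 \cdot 10^{6}$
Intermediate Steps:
$p = 26$ ($p = \left(- \frac{1}{8}\right) \left(-208\right) = 26$)
$g{\left(S,c \right)} = \frac{1}{1 + c}$ ($g{\left(S,c \right)} = \frac{1}{c + \frac{S + c}{S + c}} = \frac{1}{c + 1} = \frac{1}{1 + c}$)
$\left(-14213 - 13964\right) \left(C{\left(-137,-124 \right)} + g{\left(p,-58 \right)}\right) = \left(-14213 - 13964\right) \left(-83 + \frac{1}{1 - 58}\right) = - 28177 \left(-83 + \frac{1}{-57}\right) = - 28177 \left(-83 - \frac{1}{57}\right) = \left(-28177\right) \left(- \frac{4732}{57}\right) = \frac{7017556}{3}$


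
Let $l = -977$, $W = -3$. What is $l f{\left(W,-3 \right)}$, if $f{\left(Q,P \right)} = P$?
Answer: $2931$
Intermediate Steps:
$l f{\left(W,-3 \right)} = \left(-977\right) \left(-3\right) = 2931$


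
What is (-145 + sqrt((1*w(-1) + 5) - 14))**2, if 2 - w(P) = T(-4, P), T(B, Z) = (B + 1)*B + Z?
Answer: 21007 - 870*I*sqrt(2) ≈ 21007.0 - 1230.4*I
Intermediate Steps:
T(B, Z) = Z + B*(1 + B) (T(B, Z) = (1 + B)*B + Z = B*(1 + B) + Z = Z + B*(1 + B))
w(P) = -10 - P (w(P) = 2 - (-4 + P + (-4)**2) = 2 - (-4 + P + 16) = 2 - (12 + P) = 2 + (-12 - P) = -10 - P)
(-145 + sqrt((1*w(-1) + 5) - 14))**2 = (-145 + sqrt((1*(-10 - 1*(-1)) + 5) - 14))**2 = (-145 + sqrt((1*(-10 + 1) + 5) - 14))**2 = (-145 + sqrt((1*(-9) + 5) - 14))**2 = (-145 + sqrt((-9 + 5) - 14))**2 = (-145 + sqrt(-4 - 14))**2 = (-145 + sqrt(-18))**2 = (-145 + 3*I*sqrt(2))**2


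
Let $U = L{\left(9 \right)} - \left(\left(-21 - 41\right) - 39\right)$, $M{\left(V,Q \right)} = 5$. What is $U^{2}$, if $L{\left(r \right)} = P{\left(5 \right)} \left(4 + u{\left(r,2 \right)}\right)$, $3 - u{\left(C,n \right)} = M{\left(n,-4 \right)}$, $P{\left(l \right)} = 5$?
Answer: $12321$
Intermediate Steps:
$u{\left(C,n \right)} = -2$ ($u{\left(C,n \right)} = 3 - 5 = -2$)
$L{\left(r \right)} = 10$ ($L{\left(r \right)} = 5 \left(4 - 2\right) = 5 \cdot 2 = 10$)
$U = 111$ ($U = 10 - \left(\left(-21 - 41\right) - 39\right) = 10 - \left(-62 - 39\right) = 10 - -101 = 10 + 101 = 111$)
$U^{2} = 111^{2} = 12321$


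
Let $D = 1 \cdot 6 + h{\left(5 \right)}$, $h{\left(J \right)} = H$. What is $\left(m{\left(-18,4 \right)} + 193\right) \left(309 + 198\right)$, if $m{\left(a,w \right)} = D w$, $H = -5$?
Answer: $99879$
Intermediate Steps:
$h{\left(J \right)} = -5$
$D = 1$ ($D = 1 \cdot 6 - 5 = 6 - 5 = 1$)
$m{\left(a,w \right)} = w$ ($m{\left(a,w \right)} = 1 w = w$)
$\left(m{\left(-18,4 \right)} + 193\right) \left(309 + 198\right) = \left(4 + 193\right) \left(309 + 198\right) = 197 \cdot 507 = 99879$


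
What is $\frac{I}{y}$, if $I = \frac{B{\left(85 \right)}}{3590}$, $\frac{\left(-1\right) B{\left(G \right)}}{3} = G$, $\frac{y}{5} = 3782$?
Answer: $- \frac{51}{13577380} \approx -3.7562 \cdot 10^{-6}$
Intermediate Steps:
$y = 18910$ ($y = 5 \cdot 3782 = 18910$)
$B{\left(G \right)} = - 3 G$
$I = - \frac{51}{718}$ ($I = \frac{\left(-3\right) 85}{3590} = \left(-255\right) \frac{1}{3590} = - \frac{51}{718} \approx -0.071031$)
$\frac{I}{y} = - \frac{51}{718 \cdot 18910} = \left(- \frac{51}{718}\right) \frac{1}{18910} = - \frac{51}{13577380}$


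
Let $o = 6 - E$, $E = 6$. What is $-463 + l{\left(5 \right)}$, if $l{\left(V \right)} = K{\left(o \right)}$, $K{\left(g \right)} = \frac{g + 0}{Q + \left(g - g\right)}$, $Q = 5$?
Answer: $-463$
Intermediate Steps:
$o = 0$ ($o = 6 - 6 = 0$)
$K{\left(g \right)} = \frac{g}{5}$ ($K{\left(g \right)} = \frac{g + 0}{5 + \left(g - g\right)} = \frac{g}{5 + 0} = \frac{g}{5}$)
$l{\left(V \right)} = 0$ ($l{\left(V \right)} = \frac{1}{5} \cdot 0 = 0$)
$-463 + l{\left(5 \right)} = -463 + 0 = -463$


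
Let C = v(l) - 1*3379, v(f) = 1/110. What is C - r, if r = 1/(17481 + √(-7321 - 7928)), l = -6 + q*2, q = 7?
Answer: -378627956844/112053557 + I*√15249/305600610 ≈ -3379.0 + 4.0408e-7*I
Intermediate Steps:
l = 8 (l = -6 + 7*2 = -6 + 14 = 8)
v(f) = 1/110
C = -371689/110 (C = 1/110 - 1*3379 = 1/110 - 3379 = -371689/110 ≈ -3379.0)
r = 1/(17481 + I*√15249) (r = 1/(17481 + √(-15249)) = 1/(17481 + I*√15249) ≈ 5.7202e-5 - 4.041e-7*I)
C - r = -371689/110 - (5827/101866870 - I*√15249/305600610) = -371689/110 + (-5827/101866870 + I*√15249/305600610) = -378627956844/112053557 + I*√15249/305600610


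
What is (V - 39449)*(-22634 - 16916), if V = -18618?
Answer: 2296549850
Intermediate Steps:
(V - 39449)*(-22634 - 16916) = (-18618 - 39449)*(-22634 - 16916) = -58067*(-39550) = 2296549850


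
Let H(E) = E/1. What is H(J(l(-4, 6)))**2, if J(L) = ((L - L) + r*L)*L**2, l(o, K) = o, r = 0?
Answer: 0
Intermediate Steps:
J(L) = 0 (J(L) = ((L - L) + 0*L)*L**2 = (0 + 0)*L**2 = 0*L**2 = 0)
H(E) = E (H(E) = E*1 = E)
H(J(l(-4, 6)))**2 = 0**2 = 0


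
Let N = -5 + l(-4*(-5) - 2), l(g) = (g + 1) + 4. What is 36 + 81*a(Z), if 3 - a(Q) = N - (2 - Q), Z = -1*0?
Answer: -1017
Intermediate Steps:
l(g) = 5 + g (l(g) = (1 + g) + 4 = 5 + g)
Z = 0
N = 18 (N = -5 + (5 + (-4*(-5) - 2)) = -5 + (5 + (20 - 2)) = -5 + (5 + 18) = -5 + 23 = 18)
a(Q) = -13 - Q (a(Q) = 3 - (18 - (2 - Q)) = 3 - (18 + (-2 + Q)) = 3 - (16 + Q) = 3 + (-16 - Q) = -13 - Q)
36 + 81*a(Z) = 36 + 81*(-13 - 1*0) = 36 + 81*(-13 + 0) = 36 + 81*(-13) = 36 - 1053 = -1017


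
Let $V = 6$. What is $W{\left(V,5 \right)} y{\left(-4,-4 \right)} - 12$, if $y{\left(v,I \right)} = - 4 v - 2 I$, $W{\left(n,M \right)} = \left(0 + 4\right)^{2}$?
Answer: $372$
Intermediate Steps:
$W{\left(n,M \right)} = 16$ ($W{\left(n,M \right)} = 4^{2} = 16$)
$W{\left(V,5 \right)} y{\left(-4,-4 \right)} - 12 = 16 \left(\left(-4\right) \left(-4\right) - -8\right) - 12 = 16 \left(16 + 8\right) - 12 = 16 \cdot 24 - 12 = 384 - 12 = 372$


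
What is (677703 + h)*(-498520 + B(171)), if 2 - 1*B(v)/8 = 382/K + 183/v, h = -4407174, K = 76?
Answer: 35327423992756/19 ≈ 1.8593e+12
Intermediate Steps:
B(v) = -460/19 - 1464/v (B(v) = 16 - 8*(382/76 + 183/v) = 16 - 8*(382*(1/76) + 183/v) = 16 - 8*(191/38 + 183/v) = 16 + (-764/19 - 1464/v) = -460/19 - 1464/v)
(677703 + h)*(-498520 + B(171)) = (677703 - 4407174)*(-498520 + (-460/19 - 1464/171)) = -3729471*(-498520 + (-460/19 - 1464*1/171)) = -3729471*(-498520 + (-460/19 - 488/57)) = -3729471*(-498520 - 1868/57) = -3729471*(-28417508/57) = 35327423992756/19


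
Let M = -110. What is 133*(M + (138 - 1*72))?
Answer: -5852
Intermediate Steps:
133*(M + (138 - 1*72)) = 133*(-110 + (138 - 1*72)) = 133*(-110 + (138 - 72)) = 133*(-110 + 66) = 133*(-44) = -5852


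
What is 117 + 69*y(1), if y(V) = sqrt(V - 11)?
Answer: 117 + 69*I*sqrt(10) ≈ 117.0 + 218.2*I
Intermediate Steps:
y(V) = sqrt(-11 + V)
117 + 69*y(1) = 117 + 69*sqrt(-11 + 1) = 117 + 69*sqrt(-10) = 117 + 69*(I*sqrt(10)) = 117 + 69*I*sqrt(10)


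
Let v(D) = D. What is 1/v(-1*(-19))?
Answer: 1/19 ≈ 0.052632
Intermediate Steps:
1/v(-1*(-19)) = 1/(-1*(-19)) = 1/19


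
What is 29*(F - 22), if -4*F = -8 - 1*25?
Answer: -1595/4 ≈ -398.75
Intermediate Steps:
F = 33/4 (F = -(-8 - 1*25)/4 = -(-8 - 25)/4 = -¼*(-33) = 33/4 ≈ 8.2500)
29*(F - 22) = 29*(33/4 - 22) = 29*(-55/4) = -1595/4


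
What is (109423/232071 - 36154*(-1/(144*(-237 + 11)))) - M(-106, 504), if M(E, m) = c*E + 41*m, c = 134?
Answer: -8132349923977/1258753104 ≈ -6460.6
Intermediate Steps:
M(E, m) = 41*m + 134*E (M(E, m) = 134*E + 41*m = 41*m + 134*E)
(109423/232071 - 36154*(-1/(144*(-237 + 11)))) - M(-106, 504) = (109423/232071 - 36154*(-1/(144*(-237 + 11)))) - (41*504 + 134*(-106)) = (109423*(1/232071) - 36154/((-144*(-226)))) - (20664 - 14204) = (109423/232071 - 36154/32544) - 1*6460 = (109423/232071 - 36154*1/32544) - 6460 = (109423/232071 - 18077/16272) - 6460 = -804872137/1258753104 - 6460 = -8132349923977/1258753104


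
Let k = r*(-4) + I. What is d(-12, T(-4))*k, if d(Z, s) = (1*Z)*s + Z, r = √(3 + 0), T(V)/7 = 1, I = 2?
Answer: -192 + 384*√3 ≈ 473.11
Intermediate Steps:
T(V) = 7 (T(V) = 7*1 = 7)
r = √3 ≈ 1.7320
k = 2 - 4*√3 (k = √3*(-4) + 2 = -4*√3 + 2 = 2 - 4*√3 ≈ -4.9282)
d(Z, s) = Z + Z*s (d(Z, s) = Z*s + Z = Z + Z*s)
d(-12, T(-4))*k = (-12*(1 + 7))*(2 - 4*√3) = (-12*8)*(2 - 4*√3) = -96*(2 - 4*√3) = -192 + 384*√3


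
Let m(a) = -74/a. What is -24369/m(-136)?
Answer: -1657092/37 ≈ -44786.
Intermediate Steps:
-24369/m(-136) = -24369/((-74/(-136))) = -24369/((-74*(-1/136))) = -24369/37/68 = -24369*68/37 = -1657092/37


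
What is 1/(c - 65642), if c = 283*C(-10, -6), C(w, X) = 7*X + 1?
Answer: -1/77245 ≈ -1.2946e-5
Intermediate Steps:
C(w, X) = 1 + 7*X
c = -11603 (c = 283*(1 + 7*(-6)) = 283*(1 - 42) = 283*(-41) = -11603)
1/(c - 65642) = 1/(-11603 - 65642) = 1/(-77245) = -1/77245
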